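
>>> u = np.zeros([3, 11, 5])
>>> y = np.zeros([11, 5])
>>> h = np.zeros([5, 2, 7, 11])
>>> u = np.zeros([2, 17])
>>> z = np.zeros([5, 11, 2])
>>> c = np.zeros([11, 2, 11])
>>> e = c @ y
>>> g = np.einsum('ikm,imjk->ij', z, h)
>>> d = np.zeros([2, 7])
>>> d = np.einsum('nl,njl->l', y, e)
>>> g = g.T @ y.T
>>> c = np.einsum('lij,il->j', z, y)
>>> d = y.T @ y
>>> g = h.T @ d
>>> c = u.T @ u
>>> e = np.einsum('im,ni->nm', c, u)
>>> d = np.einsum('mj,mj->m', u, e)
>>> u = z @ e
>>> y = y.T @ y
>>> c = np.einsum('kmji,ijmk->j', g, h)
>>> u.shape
(5, 11, 17)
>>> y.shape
(5, 5)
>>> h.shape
(5, 2, 7, 11)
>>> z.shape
(5, 11, 2)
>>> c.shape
(2,)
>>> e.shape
(2, 17)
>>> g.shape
(11, 7, 2, 5)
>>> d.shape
(2,)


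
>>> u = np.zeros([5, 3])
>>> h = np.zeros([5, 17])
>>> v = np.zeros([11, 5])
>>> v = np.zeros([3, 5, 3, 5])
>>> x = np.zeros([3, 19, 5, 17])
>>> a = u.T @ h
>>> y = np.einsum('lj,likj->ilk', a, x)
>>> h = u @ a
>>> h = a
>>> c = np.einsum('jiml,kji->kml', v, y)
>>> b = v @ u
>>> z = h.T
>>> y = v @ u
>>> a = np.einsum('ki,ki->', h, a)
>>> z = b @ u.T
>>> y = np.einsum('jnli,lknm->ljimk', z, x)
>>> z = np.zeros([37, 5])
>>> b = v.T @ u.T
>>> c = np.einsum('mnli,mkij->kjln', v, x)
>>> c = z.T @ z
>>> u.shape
(5, 3)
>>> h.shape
(3, 17)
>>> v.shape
(3, 5, 3, 5)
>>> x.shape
(3, 19, 5, 17)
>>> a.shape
()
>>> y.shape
(3, 3, 5, 17, 19)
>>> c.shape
(5, 5)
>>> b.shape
(5, 3, 5, 5)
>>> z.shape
(37, 5)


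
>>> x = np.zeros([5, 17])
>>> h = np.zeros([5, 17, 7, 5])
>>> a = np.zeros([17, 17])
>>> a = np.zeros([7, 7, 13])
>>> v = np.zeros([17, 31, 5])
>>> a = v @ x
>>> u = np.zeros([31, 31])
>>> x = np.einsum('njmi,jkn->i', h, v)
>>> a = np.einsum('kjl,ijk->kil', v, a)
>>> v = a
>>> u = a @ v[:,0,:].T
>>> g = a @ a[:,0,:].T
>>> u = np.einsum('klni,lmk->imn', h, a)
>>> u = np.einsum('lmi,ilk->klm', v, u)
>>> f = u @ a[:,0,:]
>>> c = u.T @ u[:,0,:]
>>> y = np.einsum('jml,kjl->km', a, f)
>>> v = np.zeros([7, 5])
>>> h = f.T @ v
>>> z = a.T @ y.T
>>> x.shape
(5,)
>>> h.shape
(5, 17, 5)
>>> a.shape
(17, 17, 5)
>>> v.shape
(7, 5)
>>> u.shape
(7, 17, 17)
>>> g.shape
(17, 17, 17)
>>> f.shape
(7, 17, 5)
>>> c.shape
(17, 17, 17)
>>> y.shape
(7, 17)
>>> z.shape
(5, 17, 7)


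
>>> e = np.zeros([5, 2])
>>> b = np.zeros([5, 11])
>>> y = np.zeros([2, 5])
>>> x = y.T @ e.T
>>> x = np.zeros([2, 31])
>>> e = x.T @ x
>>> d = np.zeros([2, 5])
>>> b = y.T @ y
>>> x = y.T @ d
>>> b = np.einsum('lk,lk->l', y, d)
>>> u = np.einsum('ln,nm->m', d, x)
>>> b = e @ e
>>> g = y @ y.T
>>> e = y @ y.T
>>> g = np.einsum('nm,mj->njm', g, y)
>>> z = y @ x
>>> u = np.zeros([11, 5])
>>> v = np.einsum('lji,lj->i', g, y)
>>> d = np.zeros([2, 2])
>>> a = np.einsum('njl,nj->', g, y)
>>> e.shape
(2, 2)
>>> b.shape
(31, 31)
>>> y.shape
(2, 5)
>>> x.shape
(5, 5)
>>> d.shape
(2, 2)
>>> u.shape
(11, 5)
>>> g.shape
(2, 5, 2)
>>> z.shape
(2, 5)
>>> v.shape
(2,)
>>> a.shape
()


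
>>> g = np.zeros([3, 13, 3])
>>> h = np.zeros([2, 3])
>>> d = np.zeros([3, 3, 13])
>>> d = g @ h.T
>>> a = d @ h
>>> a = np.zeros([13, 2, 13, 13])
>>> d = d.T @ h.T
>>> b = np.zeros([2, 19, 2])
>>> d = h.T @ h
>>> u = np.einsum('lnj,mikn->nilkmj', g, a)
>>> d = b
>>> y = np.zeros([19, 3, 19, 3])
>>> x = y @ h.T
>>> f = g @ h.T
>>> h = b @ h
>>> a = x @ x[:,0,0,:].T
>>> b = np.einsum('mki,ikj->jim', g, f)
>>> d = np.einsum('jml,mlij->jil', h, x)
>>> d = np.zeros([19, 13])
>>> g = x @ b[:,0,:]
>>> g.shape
(19, 3, 19, 3)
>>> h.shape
(2, 19, 3)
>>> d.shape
(19, 13)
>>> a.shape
(19, 3, 19, 19)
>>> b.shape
(2, 3, 3)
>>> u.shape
(13, 2, 3, 13, 13, 3)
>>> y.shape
(19, 3, 19, 3)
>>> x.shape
(19, 3, 19, 2)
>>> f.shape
(3, 13, 2)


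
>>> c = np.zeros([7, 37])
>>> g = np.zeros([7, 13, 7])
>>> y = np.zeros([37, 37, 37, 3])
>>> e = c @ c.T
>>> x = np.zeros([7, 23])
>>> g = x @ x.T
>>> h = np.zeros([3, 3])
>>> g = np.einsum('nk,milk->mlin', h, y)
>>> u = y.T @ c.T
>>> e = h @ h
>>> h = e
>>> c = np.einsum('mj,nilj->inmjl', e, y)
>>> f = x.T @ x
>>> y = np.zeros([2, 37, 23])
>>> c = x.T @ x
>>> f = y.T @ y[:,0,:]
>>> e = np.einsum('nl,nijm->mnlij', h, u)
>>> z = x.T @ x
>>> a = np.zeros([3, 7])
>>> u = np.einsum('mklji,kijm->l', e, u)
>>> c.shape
(23, 23)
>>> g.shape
(37, 37, 37, 3)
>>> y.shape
(2, 37, 23)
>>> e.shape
(7, 3, 3, 37, 37)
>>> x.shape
(7, 23)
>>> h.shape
(3, 3)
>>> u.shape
(3,)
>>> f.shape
(23, 37, 23)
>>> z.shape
(23, 23)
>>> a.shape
(3, 7)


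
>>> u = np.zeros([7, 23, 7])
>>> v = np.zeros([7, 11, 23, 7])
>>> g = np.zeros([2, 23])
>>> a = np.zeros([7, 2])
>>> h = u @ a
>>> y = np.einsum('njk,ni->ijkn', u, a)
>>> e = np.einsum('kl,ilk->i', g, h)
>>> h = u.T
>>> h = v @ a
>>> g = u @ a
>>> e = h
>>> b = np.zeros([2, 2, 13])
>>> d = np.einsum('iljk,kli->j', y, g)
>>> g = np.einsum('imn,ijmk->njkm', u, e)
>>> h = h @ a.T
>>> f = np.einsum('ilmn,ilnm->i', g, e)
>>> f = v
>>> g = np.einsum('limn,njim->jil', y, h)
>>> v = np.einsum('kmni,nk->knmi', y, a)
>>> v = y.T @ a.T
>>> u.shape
(7, 23, 7)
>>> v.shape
(7, 7, 23, 7)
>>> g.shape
(11, 23, 2)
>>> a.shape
(7, 2)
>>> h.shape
(7, 11, 23, 7)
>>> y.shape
(2, 23, 7, 7)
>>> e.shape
(7, 11, 23, 2)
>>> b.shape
(2, 2, 13)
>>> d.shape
(7,)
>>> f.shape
(7, 11, 23, 7)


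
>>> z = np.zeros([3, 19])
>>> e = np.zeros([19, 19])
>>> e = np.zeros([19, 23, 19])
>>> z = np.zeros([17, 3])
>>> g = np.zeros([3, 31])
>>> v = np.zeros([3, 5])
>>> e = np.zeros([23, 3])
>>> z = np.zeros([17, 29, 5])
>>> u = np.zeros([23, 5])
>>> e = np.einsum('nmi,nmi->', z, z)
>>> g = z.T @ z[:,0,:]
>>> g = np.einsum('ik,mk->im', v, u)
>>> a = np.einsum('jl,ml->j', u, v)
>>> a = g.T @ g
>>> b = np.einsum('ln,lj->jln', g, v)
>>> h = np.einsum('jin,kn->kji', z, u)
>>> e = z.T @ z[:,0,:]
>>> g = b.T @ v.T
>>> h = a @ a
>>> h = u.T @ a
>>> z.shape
(17, 29, 5)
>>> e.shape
(5, 29, 5)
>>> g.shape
(23, 3, 3)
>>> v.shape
(3, 5)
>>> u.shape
(23, 5)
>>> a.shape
(23, 23)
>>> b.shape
(5, 3, 23)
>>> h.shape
(5, 23)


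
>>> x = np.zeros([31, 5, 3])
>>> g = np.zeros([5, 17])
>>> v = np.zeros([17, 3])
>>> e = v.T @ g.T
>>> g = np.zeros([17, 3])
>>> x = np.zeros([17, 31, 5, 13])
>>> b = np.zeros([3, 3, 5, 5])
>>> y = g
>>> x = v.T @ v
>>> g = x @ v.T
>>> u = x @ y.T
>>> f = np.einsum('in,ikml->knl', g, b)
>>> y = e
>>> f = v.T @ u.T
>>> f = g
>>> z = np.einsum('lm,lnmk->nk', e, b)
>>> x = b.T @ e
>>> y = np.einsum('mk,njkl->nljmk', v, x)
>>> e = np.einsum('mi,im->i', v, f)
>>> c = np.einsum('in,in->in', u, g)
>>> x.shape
(5, 5, 3, 5)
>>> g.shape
(3, 17)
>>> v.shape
(17, 3)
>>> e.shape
(3,)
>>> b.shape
(3, 3, 5, 5)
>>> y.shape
(5, 5, 5, 17, 3)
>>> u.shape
(3, 17)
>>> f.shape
(3, 17)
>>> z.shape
(3, 5)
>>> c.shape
(3, 17)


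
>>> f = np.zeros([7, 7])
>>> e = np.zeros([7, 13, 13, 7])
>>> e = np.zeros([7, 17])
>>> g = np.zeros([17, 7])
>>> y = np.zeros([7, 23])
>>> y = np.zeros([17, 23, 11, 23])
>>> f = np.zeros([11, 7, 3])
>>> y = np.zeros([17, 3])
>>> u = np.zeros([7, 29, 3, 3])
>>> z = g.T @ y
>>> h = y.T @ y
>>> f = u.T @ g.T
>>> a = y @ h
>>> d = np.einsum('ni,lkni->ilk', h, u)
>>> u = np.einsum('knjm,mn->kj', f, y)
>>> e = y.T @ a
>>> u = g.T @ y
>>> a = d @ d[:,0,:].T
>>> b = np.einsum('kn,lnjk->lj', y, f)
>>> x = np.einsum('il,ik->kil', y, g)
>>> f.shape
(3, 3, 29, 17)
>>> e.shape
(3, 3)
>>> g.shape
(17, 7)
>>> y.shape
(17, 3)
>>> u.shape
(7, 3)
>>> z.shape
(7, 3)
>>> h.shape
(3, 3)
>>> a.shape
(3, 7, 3)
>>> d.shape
(3, 7, 29)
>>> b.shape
(3, 29)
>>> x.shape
(7, 17, 3)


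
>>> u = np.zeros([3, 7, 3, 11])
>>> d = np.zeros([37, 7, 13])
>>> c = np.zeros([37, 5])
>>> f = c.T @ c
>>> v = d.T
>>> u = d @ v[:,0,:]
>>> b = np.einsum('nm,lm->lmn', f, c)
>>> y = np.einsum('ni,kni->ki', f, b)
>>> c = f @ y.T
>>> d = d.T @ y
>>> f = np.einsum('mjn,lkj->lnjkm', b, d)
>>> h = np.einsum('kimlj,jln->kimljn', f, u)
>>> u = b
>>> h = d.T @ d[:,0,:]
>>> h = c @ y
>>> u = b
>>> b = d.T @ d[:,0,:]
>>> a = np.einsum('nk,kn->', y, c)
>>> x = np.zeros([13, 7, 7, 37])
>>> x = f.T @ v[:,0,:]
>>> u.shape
(37, 5, 5)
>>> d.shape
(13, 7, 5)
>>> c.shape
(5, 37)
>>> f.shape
(13, 5, 5, 7, 37)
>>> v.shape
(13, 7, 37)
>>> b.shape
(5, 7, 5)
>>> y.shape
(37, 5)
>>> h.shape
(5, 5)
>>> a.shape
()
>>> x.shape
(37, 7, 5, 5, 37)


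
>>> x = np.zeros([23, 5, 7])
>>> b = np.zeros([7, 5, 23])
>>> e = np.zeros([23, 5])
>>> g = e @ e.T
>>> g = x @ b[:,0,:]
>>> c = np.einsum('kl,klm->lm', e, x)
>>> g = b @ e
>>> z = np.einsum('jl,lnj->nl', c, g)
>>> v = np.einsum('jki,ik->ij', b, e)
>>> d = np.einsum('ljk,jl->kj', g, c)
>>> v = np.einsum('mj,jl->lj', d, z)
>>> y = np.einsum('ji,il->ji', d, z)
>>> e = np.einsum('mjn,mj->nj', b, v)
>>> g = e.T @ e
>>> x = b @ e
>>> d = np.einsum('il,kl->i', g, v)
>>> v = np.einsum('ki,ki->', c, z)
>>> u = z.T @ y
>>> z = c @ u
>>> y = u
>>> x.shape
(7, 5, 5)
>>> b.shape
(7, 5, 23)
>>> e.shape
(23, 5)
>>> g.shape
(5, 5)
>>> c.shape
(5, 7)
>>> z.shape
(5, 5)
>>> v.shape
()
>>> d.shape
(5,)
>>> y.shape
(7, 5)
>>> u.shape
(7, 5)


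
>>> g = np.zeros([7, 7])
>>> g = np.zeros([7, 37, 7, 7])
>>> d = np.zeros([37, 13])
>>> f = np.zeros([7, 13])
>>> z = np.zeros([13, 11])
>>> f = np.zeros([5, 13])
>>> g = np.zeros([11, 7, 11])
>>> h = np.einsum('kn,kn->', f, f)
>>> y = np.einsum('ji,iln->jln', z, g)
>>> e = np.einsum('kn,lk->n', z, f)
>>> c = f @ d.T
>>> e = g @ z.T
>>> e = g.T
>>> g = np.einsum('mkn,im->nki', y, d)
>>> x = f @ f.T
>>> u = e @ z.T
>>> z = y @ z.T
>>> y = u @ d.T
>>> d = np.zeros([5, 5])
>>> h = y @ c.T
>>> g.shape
(11, 7, 37)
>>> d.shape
(5, 5)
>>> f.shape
(5, 13)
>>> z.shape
(13, 7, 13)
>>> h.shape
(11, 7, 5)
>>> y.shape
(11, 7, 37)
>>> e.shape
(11, 7, 11)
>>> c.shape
(5, 37)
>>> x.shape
(5, 5)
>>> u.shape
(11, 7, 13)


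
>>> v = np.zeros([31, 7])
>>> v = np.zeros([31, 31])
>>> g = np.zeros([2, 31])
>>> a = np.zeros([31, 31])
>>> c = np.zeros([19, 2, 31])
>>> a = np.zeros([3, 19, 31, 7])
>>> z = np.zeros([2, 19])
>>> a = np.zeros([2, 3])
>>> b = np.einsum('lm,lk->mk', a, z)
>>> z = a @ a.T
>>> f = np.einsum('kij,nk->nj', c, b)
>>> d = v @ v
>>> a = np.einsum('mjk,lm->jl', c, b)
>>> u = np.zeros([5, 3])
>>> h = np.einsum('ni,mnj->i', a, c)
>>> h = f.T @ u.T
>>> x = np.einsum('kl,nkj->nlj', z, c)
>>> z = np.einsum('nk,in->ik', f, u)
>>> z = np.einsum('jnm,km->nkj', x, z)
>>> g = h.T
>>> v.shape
(31, 31)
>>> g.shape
(5, 31)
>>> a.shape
(2, 3)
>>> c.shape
(19, 2, 31)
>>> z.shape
(2, 5, 19)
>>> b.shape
(3, 19)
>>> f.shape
(3, 31)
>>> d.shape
(31, 31)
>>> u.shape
(5, 3)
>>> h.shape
(31, 5)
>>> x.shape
(19, 2, 31)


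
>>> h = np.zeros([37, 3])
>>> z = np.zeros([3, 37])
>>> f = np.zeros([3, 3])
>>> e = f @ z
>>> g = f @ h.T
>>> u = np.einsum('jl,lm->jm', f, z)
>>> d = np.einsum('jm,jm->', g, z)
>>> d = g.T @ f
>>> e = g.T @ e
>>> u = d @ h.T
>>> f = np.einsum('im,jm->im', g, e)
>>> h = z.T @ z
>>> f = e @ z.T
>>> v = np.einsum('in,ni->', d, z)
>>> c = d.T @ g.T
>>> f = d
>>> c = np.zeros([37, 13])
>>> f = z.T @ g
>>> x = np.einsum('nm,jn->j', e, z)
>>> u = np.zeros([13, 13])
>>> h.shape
(37, 37)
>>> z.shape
(3, 37)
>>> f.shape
(37, 37)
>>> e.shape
(37, 37)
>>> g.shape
(3, 37)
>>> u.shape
(13, 13)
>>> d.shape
(37, 3)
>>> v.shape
()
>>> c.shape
(37, 13)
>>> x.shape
(3,)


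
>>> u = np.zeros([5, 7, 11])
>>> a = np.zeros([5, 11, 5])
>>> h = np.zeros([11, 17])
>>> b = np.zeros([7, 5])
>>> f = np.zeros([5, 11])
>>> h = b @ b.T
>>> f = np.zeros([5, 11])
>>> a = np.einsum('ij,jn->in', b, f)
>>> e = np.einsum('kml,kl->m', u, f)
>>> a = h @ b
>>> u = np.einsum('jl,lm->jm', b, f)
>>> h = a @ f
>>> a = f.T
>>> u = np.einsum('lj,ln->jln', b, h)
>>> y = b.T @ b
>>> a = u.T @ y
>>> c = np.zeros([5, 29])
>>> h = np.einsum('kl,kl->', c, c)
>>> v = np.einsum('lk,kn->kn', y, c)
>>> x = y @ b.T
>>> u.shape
(5, 7, 11)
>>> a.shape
(11, 7, 5)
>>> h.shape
()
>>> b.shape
(7, 5)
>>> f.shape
(5, 11)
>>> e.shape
(7,)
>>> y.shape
(5, 5)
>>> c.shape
(5, 29)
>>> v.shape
(5, 29)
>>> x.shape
(5, 7)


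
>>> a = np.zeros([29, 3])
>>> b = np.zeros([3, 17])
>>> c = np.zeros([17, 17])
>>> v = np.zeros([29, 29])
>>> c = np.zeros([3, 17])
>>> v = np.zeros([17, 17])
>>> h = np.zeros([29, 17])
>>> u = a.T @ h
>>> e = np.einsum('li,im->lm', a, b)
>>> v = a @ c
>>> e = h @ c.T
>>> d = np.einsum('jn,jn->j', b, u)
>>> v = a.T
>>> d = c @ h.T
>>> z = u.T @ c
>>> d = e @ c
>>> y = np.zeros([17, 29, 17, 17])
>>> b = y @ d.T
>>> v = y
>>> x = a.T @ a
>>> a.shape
(29, 3)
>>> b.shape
(17, 29, 17, 29)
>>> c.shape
(3, 17)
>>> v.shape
(17, 29, 17, 17)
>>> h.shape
(29, 17)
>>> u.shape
(3, 17)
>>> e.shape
(29, 3)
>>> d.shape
(29, 17)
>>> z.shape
(17, 17)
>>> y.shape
(17, 29, 17, 17)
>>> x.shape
(3, 3)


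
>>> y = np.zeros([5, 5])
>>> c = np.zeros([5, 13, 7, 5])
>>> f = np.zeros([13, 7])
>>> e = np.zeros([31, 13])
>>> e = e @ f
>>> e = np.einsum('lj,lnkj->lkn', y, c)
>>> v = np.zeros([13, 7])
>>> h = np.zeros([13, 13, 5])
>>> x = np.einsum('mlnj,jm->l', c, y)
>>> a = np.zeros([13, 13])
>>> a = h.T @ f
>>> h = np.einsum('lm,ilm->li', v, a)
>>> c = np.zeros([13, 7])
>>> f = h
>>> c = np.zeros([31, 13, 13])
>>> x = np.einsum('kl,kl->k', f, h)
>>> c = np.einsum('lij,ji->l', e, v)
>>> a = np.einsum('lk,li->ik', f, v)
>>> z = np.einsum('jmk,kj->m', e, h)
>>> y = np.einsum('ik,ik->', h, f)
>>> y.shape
()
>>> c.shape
(5,)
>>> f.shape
(13, 5)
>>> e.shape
(5, 7, 13)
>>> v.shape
(13, 7)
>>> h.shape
(13, 5)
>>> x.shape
(13,)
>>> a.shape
(7, 5)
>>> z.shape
(7,)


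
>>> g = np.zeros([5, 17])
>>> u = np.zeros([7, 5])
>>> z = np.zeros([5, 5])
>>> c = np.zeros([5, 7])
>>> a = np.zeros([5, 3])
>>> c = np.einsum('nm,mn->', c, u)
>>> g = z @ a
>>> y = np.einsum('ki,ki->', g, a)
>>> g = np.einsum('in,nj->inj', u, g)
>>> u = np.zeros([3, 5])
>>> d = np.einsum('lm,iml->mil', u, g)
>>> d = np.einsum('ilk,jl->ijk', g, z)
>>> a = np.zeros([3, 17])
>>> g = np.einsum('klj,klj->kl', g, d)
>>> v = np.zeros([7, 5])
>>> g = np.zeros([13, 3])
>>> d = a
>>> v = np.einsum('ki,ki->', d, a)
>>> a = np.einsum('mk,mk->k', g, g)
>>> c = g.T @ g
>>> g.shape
(13, 3)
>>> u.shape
(3, 5)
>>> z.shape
(5, 5)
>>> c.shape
(3, 3)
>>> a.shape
(3,)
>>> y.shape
()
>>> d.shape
(3, 17)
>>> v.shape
()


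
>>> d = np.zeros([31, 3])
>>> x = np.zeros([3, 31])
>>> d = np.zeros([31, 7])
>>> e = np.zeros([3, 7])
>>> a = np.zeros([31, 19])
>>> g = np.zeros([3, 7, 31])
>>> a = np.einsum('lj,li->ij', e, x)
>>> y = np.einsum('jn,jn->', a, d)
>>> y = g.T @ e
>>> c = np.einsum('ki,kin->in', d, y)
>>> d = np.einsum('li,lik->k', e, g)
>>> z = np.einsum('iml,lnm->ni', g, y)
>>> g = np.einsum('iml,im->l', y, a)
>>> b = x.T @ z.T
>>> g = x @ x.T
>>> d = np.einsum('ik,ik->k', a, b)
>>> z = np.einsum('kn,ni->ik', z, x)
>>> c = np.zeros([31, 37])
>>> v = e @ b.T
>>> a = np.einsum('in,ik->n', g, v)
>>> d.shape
(7,)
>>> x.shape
(3, 31)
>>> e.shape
(3, 7)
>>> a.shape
(3,)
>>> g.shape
(3, 3)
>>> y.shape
(31, 7, 7)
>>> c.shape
(31, 37)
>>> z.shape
(31, 7)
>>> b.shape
(31, 7)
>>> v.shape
(3, 31)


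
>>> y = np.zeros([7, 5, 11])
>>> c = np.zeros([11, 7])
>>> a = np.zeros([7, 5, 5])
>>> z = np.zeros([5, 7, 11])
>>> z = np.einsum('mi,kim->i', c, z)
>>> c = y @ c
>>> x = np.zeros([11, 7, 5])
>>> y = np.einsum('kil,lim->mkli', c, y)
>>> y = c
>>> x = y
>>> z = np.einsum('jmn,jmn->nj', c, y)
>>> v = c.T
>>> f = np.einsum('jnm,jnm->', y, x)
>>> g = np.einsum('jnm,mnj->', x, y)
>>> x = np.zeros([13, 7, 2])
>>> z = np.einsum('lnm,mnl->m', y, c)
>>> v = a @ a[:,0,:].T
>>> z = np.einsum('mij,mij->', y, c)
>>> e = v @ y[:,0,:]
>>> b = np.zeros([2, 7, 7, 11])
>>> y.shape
(7, 5, 7)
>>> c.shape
(7, 5, 7)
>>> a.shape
(7, 5, 5)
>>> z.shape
()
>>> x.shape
(13, 7, 2)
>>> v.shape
(7, 5, 7)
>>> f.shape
()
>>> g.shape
()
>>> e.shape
(7, 5, 7)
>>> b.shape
(2, 7, 7, 11)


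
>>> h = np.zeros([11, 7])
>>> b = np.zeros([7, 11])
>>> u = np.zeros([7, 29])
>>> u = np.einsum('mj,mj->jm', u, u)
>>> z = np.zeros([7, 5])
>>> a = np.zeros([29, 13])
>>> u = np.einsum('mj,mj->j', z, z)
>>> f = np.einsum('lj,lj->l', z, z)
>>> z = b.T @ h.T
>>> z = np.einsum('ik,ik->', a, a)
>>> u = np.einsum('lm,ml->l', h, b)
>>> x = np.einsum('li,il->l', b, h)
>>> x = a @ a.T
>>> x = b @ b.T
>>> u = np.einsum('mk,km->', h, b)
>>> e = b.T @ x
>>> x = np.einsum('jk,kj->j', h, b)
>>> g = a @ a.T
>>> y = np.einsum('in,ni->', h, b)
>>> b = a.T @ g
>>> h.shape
(11, 7)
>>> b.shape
(13, 29)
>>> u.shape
()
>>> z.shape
()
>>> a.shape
(29, 13)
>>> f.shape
(7,)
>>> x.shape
(11,)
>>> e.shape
(11, 7)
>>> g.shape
(29, 29)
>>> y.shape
()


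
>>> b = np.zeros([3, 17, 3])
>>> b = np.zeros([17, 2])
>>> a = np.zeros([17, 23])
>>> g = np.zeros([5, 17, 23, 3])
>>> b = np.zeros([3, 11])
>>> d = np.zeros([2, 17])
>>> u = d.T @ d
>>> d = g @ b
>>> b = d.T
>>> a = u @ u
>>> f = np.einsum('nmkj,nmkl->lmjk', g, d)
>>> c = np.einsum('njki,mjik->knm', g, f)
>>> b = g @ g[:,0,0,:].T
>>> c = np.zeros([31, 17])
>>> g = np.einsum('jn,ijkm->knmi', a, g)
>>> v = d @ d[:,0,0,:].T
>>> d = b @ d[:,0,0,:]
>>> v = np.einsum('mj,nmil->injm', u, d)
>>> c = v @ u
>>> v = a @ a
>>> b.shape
(5, 17, 23, 5)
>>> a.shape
(17, 17)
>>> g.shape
(23, 17, 3, 5)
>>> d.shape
(5, 17, 23, 11)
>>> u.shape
(17, 17)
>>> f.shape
(11, 17, 3, 23)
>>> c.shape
(23, 5, 17, 17)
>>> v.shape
(17, 17)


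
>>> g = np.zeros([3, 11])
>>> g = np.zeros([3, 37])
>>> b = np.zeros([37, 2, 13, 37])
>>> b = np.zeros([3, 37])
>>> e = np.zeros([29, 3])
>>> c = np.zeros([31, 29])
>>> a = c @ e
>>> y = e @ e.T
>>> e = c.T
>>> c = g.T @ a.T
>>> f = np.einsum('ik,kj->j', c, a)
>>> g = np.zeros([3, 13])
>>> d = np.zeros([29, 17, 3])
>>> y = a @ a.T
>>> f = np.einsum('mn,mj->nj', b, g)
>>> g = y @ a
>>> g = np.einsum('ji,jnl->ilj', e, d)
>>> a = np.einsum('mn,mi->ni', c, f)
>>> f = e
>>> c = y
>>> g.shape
(31, 3, 29)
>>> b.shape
(3, 37)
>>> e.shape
(29, 31)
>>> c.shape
(31, 31)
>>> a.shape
(31, 13)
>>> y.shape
(31, 31)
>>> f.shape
(29, 31)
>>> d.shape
(29, 17, 3)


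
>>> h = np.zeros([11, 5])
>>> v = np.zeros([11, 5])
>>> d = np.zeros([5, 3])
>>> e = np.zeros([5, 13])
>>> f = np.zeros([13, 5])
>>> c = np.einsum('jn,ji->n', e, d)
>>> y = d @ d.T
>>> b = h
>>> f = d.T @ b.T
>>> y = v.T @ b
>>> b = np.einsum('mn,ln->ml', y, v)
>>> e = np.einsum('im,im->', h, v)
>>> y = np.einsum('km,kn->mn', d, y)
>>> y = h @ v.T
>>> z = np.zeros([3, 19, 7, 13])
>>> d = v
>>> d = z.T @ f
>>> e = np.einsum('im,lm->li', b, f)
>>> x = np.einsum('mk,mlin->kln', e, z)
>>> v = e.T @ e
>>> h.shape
(11, 5)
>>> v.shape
(5, 5)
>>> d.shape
(13, 7, 19, 11)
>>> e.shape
(3, 5)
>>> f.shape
(3, 11)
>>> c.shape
(13,)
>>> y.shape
(11, 11)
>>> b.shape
(5, 11)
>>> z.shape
(3, 19, 7, 13)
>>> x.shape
(5, 19, 13)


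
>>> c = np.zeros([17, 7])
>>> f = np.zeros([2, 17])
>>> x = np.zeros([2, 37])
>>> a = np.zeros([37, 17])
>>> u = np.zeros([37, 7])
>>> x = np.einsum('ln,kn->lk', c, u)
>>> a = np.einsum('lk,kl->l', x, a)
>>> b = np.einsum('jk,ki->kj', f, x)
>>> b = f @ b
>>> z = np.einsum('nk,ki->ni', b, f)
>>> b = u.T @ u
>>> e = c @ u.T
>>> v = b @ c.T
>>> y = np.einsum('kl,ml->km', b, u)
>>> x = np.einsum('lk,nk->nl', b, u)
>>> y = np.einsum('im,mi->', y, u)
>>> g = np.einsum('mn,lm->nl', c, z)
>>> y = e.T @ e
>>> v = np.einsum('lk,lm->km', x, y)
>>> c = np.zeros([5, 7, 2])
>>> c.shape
(5, 7, 2)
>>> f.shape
(2, 17)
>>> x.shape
(37, 7)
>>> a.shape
(17,)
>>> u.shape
(37, 7)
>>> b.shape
(7, 7)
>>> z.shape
(2, 17)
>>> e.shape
(17, 37)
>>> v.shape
(7, 37)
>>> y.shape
(37, 37)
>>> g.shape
(7, 2)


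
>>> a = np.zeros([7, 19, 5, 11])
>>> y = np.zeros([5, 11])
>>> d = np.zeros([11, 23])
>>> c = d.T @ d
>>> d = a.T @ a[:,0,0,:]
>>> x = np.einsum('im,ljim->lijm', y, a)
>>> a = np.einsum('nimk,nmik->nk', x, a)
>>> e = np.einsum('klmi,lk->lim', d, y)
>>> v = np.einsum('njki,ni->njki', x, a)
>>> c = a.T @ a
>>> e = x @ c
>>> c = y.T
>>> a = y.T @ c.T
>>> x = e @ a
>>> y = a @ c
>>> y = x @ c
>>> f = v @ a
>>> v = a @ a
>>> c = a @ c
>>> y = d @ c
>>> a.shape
(11, 11)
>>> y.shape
(11, 5, 19, 5)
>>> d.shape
(11, 5, 19, 11)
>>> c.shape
(11, 5)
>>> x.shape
(7, 5, 19, 11)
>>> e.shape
(7, 5, 19, 11)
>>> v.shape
(11, 11)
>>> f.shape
(7, 5, 19, 11)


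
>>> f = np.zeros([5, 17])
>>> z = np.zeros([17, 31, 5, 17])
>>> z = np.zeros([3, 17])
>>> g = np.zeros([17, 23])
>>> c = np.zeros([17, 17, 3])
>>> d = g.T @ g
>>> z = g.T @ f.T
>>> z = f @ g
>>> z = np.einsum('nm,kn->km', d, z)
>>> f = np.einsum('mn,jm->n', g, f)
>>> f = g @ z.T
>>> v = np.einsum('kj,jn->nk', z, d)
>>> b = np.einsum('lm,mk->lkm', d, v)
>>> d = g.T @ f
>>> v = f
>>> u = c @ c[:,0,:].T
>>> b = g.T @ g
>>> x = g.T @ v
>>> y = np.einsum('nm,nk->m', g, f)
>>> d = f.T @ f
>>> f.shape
(17, 5)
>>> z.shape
(5, 23)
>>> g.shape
(17, 23)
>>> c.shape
(17, 17, 3)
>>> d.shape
(5, 5)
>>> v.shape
(17, 5)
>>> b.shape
(23, 23)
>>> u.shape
(17, 17, 17)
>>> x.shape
(23, 5)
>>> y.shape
(23,)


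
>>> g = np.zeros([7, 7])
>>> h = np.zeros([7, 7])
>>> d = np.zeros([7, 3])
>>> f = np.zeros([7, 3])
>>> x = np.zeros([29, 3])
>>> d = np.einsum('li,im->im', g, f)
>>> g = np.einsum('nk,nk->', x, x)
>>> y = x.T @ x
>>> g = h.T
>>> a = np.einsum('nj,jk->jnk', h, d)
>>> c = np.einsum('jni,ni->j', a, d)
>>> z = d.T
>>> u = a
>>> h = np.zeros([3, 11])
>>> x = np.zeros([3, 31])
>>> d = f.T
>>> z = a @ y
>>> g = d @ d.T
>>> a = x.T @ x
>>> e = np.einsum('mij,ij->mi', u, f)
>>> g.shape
(3, 3)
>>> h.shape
(3, 11)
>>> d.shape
(3, 7)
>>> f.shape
(7, 3)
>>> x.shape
(3, 31)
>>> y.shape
(3, 3)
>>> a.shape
(31, 31)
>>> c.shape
(7,)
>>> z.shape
(7, 7, 3)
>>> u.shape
(7, 7, 3)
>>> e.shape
(7, 7)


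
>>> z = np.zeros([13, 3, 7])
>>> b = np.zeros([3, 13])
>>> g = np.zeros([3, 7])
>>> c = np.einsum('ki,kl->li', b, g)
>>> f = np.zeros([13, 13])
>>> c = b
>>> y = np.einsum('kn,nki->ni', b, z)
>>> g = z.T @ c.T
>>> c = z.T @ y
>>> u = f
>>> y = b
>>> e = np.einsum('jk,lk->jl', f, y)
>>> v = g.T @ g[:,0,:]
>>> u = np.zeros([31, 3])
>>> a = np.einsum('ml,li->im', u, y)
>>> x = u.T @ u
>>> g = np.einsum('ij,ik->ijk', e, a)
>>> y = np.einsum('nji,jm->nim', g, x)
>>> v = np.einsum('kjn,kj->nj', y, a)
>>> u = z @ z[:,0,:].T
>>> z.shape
(13, 3, 7)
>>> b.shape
(3, 13)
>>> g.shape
(13, 3, 31)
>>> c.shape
(7, 3, 7)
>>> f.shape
(13, 13)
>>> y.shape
(13, 31, 3)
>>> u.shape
(13, 3, 13)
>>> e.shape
(13, 3)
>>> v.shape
(3, 31)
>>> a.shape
(13, 31)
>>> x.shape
(3, 3)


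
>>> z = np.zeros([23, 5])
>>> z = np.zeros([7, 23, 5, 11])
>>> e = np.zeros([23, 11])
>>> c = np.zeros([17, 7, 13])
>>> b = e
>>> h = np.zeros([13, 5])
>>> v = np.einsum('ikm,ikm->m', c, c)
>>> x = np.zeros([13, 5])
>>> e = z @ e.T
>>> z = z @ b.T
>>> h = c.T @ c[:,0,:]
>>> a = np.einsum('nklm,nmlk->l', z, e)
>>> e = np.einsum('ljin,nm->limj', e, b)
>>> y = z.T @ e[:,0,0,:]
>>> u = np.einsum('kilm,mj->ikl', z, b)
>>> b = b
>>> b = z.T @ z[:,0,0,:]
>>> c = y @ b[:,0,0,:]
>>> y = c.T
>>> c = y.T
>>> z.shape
(7, 23, 5, 23)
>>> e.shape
(7, 5, 11, 23)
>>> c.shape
(23, 5, 23, 23)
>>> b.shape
(23, 5, 23, 23)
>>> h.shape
(13, 7, 13)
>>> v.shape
(13,)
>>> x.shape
(13, 5)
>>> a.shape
(5,)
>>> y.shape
(23, 23, 5, 23)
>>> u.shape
(23, 7, 5)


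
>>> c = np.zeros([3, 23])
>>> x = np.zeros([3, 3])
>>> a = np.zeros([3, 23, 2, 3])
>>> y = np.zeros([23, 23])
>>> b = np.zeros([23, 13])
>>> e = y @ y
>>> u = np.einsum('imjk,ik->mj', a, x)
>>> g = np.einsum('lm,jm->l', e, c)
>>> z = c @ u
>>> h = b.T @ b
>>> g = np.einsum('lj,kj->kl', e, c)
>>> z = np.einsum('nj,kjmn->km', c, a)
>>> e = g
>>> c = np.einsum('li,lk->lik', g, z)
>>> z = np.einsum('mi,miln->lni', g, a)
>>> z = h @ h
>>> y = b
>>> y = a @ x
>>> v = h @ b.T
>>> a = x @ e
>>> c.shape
(3, 23, 2)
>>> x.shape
(3, 3)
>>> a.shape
(3, 23)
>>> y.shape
(3, 23, 2, 3)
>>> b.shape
(23, 13)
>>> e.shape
(3, 23)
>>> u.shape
(23, 2)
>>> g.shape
(3, 23)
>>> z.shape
(13, 13)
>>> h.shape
(13, 13)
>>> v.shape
(13, 23)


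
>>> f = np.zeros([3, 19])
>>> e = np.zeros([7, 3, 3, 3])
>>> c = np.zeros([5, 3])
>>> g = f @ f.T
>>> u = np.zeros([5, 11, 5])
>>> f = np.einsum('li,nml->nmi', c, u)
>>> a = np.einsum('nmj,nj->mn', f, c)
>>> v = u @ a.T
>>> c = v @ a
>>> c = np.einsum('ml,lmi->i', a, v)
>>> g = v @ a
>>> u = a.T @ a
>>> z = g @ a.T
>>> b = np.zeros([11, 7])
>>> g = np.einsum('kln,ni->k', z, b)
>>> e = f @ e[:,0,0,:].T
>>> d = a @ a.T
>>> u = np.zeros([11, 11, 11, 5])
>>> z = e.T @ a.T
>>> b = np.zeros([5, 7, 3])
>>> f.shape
(5, 11, 3)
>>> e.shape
(5, 11, 7)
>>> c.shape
(11,)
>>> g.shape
(5,)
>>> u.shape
(11, 11, 11, 5)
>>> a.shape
(11, 5)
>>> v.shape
(5, 11, 11)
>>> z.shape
(7, 11, 11)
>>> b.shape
(5, 7, 3)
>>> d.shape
(11, 11)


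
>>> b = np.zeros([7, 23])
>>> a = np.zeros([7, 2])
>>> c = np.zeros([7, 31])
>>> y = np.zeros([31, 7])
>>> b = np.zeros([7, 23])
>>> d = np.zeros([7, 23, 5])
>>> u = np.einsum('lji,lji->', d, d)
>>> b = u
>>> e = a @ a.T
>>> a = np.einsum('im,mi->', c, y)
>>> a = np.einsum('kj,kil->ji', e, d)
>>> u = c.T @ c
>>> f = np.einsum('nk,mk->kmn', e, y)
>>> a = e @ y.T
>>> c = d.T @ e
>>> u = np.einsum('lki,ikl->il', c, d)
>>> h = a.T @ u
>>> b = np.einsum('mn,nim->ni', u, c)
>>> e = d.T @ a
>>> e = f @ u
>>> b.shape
(5, 23)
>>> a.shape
(7, 31)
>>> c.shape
(5, 23, 7)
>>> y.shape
(31, 7)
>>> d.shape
(7, 23, 5)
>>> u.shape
(7, 5)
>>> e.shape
(7, 31, 5)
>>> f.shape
(7, 31, 7)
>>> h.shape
(31, 5)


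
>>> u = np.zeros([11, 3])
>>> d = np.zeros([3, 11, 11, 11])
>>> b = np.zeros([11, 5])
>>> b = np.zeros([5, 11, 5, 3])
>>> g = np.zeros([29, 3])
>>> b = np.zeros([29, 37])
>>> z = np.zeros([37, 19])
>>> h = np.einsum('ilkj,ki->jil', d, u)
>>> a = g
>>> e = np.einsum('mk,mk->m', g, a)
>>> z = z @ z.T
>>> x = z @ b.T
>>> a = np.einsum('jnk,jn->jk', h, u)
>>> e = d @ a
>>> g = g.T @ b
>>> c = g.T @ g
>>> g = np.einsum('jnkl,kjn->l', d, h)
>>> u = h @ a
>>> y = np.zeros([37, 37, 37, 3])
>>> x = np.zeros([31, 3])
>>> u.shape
(11, 3, 11)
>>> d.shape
(3, 11, 11, 11)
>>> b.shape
(29, 37)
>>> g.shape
(11,)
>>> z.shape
(37, 37)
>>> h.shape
(11, 3, 11)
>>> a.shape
(11, 11)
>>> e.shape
(3, 11, 11, 11)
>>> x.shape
(31, 3)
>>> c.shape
(37, 37)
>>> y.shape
(37, 37, 37, 3)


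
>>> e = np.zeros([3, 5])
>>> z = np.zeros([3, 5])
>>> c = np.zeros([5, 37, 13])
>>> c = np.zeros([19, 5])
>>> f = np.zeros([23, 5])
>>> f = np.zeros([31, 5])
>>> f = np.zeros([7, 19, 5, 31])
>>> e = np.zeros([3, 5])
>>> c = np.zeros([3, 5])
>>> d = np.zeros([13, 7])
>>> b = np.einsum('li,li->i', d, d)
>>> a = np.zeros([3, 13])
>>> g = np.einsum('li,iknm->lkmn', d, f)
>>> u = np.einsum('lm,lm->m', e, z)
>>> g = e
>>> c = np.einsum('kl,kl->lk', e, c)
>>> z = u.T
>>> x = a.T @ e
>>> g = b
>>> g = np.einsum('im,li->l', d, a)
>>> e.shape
(3, 5)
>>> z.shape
(5,)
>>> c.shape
(5, 3)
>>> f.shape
(7, 19, 5, 31)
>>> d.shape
(13, 7)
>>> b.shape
(7,)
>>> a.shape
(3, 13)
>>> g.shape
(3,)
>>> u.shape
(5,)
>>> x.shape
(13, 5)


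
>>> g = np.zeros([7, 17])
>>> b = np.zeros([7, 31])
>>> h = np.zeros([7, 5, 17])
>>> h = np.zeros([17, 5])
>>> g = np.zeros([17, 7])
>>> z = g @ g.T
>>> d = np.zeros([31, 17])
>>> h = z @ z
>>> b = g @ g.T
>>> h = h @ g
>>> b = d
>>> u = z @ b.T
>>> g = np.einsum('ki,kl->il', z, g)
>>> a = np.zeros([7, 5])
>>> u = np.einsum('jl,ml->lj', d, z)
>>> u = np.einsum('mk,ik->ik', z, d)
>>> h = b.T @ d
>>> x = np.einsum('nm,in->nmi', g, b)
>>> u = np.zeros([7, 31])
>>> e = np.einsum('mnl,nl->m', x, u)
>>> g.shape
(17, 7)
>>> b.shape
(31, 17)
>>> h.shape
(17, 17)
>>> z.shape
(17, 17)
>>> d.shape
(31, 17)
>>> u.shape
(7, 31)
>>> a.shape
(7, 5)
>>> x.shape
(17, 7, 31)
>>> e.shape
(17,)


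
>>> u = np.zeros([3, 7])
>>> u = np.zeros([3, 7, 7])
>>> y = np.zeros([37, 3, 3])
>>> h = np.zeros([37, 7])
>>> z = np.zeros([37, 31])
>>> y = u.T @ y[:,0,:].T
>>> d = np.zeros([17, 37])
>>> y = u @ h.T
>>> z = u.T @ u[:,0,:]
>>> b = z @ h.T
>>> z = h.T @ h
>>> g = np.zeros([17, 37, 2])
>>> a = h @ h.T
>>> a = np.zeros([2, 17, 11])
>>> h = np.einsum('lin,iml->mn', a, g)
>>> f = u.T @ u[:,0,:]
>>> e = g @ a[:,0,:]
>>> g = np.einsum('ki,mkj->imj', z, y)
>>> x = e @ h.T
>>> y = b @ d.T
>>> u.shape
(3, 7, 7)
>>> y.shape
(7, 7, 17)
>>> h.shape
(37, 11)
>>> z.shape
(7, 7)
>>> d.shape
(17, 37)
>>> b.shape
(7, 7, 37)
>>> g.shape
(7, 3, 37)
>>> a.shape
(2, 17, 11)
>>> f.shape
(7, 7, 7)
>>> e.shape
(17, 37, 11)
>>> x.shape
(17, 37, 37)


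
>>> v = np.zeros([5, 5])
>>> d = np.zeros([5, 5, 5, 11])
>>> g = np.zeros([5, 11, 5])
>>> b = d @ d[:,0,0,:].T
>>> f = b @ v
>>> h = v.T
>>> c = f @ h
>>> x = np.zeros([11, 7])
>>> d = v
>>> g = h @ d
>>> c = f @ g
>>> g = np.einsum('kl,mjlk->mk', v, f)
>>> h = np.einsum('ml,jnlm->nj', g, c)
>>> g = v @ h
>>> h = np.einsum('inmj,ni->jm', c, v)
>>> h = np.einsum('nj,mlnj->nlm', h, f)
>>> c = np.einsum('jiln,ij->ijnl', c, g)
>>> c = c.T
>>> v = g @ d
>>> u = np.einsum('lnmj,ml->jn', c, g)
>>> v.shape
(5, 5)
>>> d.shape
(5, 5)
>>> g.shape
(5, 5)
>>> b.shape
(5, 5, 5, 5)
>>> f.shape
(5, 5, 5, 5)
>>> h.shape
(5, 5, 5)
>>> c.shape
(5, 5, 5, 5)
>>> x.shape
(11, 7)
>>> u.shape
(5, 5)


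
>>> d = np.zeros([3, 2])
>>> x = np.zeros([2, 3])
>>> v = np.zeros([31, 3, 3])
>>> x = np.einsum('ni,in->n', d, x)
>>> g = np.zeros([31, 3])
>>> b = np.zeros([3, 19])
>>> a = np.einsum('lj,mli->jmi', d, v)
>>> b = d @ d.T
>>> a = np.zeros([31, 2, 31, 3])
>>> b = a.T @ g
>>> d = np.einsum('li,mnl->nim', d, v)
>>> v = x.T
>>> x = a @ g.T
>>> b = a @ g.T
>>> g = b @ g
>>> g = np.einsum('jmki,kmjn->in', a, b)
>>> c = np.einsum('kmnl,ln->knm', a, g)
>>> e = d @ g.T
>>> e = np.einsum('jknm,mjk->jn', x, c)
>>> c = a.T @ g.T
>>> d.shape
(3, 2, 31)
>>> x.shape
(31, 2, 31, 31)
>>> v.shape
(3,)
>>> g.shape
(3, 31)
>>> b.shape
(31, 2, 31, 31)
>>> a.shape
(31, 2, 31, 3)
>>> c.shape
(3, 31, 2, 3)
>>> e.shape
(31, 31)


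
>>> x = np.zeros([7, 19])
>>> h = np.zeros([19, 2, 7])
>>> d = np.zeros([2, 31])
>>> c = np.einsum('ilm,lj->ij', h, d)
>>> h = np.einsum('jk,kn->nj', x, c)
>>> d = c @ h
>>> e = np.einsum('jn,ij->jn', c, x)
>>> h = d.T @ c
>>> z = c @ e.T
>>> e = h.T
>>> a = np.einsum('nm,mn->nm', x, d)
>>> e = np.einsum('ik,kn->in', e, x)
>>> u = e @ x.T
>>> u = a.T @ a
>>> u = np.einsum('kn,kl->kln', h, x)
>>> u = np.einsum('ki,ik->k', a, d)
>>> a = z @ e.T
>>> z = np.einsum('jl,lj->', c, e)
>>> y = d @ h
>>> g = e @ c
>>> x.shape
(7, 19)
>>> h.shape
(7, 31)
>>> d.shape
(19, 7)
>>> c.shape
(19, 31)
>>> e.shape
(31, 19)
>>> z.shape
()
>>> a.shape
(19, 31)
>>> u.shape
(7,)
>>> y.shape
(19, 31)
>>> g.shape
(31, 31)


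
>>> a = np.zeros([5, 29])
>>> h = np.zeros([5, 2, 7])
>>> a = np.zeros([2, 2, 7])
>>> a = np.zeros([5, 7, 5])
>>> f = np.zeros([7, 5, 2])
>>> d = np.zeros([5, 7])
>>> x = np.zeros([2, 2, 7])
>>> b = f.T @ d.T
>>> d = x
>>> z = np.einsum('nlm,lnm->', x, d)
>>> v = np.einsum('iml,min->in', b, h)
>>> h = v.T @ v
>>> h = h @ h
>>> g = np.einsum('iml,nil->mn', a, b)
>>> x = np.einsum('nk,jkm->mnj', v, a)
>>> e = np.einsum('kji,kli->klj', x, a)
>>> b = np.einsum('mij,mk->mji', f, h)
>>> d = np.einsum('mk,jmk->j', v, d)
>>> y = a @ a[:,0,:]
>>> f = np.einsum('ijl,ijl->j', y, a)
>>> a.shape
(5, 7, 5)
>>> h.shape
(7, 7)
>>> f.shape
(7,)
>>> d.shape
(2,)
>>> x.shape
(5, 2, 5)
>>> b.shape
(7, 2, 5)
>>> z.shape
()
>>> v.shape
(2, 7)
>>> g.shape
(7, 2)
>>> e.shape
(5, 7, 2)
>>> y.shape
(5, 7, 5)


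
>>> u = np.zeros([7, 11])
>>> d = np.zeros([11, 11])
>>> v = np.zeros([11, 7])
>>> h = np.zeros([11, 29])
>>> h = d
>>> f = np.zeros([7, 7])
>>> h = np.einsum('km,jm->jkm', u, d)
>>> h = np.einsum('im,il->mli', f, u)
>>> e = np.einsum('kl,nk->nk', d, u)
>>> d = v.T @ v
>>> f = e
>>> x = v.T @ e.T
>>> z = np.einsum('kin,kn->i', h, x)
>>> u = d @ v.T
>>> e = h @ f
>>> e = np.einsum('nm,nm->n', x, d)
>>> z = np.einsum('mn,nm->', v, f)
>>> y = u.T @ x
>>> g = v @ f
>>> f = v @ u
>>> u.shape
(7, 11)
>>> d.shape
(7, 7)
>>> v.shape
(11, 7)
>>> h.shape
(7, 11, 7)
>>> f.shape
(11, 11)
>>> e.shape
(7,)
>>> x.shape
(7, 7)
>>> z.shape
()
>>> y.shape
(11, 7)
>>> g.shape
(11, 11)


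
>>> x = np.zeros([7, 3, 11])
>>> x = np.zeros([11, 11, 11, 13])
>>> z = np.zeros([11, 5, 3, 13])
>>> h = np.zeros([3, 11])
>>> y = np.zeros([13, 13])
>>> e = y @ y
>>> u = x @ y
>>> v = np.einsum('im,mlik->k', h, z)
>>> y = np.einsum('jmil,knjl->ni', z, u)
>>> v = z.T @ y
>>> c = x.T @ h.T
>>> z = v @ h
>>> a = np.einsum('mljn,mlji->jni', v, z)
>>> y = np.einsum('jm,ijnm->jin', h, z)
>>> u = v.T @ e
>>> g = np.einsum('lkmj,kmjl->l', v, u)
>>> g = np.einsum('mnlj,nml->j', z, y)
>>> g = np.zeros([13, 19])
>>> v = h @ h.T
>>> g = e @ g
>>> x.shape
(11, 11, 11, 13)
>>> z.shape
(13, 3, 5, 11)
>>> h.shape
(3, 11)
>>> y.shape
(3, 13, 5)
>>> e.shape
(13, 13)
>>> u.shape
(3, 5, 3, 13)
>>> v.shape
(3, 3)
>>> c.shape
(13, 11, 11, 3)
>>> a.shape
(5, 3, 11)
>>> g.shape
(13, 19)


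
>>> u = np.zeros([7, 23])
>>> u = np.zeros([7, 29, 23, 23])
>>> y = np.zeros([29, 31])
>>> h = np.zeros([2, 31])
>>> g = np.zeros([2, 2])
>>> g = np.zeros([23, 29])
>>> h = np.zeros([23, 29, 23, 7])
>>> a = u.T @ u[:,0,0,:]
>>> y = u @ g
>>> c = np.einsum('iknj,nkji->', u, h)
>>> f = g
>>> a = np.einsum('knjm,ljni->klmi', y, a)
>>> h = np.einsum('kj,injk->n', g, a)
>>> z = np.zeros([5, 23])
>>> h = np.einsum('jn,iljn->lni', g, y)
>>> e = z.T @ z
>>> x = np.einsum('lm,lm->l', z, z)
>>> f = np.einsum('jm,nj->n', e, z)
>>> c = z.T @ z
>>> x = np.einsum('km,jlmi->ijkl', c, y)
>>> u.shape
(7, 29, 23, 23)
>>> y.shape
(7, 29, 23, 29)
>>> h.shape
(29, 29, 7)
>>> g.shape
(23, 29)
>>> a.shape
(7, 23, 29, 23)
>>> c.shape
(23, 23)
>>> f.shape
(5,)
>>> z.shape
(5, 23)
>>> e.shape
(23, 23)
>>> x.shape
(29, 7, 23, 29)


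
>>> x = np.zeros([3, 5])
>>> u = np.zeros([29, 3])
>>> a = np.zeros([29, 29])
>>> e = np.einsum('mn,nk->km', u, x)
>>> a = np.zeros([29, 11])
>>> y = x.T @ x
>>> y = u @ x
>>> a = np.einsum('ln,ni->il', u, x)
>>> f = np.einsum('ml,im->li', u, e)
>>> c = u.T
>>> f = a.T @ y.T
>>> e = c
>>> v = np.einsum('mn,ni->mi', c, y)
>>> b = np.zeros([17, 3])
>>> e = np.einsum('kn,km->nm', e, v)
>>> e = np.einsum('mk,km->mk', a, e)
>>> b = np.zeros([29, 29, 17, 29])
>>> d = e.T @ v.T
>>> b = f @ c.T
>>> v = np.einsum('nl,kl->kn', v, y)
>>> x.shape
(3, 5)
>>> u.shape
(29, 3)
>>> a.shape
(5, 29)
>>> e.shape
(5, 29)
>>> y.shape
(29, 5)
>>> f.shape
(29, 29)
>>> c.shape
(3, 29)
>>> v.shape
(29, 3)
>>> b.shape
(29, 3)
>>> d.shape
(29, 3)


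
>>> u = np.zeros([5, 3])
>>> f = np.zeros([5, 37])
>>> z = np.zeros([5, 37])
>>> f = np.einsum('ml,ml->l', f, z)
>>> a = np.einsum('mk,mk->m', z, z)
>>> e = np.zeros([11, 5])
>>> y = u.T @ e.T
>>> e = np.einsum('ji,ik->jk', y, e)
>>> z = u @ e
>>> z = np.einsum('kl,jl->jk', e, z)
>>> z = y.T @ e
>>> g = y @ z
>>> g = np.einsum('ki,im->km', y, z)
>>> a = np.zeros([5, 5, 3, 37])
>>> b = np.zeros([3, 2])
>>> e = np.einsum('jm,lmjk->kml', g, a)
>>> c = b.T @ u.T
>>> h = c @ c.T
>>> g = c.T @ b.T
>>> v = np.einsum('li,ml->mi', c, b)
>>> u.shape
(5, 3)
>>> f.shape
(37,)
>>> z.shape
(11, 5)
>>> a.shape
(5, 5, 3, 37)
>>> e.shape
(37, 5, 5)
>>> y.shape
(3, 11)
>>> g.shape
(5, 3)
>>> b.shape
(3, 2)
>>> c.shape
(2, 5)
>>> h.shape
(2, 2)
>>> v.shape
(3, 5)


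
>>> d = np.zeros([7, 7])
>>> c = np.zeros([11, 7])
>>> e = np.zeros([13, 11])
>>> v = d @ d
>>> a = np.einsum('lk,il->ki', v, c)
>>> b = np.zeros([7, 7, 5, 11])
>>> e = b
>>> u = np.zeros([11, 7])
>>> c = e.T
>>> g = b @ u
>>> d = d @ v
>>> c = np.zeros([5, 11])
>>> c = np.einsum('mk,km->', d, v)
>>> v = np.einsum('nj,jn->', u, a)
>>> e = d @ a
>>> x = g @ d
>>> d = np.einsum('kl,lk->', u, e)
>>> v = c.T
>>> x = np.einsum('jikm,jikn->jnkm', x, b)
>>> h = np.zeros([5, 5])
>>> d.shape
()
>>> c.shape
()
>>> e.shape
(7, 11)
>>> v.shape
()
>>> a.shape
(7, 11)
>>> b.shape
(7, 7, 5, 11)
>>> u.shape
(11, 7)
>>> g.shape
(7, 7, 5, 7)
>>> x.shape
(7, 11, 5, 7)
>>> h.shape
(5, 5)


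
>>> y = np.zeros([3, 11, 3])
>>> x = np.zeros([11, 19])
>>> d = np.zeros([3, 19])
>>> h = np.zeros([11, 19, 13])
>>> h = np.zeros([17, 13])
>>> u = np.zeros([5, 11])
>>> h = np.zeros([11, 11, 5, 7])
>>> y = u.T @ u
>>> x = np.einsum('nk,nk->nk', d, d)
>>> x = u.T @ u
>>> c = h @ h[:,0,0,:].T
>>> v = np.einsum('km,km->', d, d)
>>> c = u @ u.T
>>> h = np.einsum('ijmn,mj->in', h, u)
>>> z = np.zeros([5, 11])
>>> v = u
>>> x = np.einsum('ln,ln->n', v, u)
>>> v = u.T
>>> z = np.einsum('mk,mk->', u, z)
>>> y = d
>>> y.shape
(3, 19)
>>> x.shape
(11,)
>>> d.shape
(3, 19)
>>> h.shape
(11, 7)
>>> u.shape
(5, 11)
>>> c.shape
(5, 5)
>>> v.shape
(11, 5)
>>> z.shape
()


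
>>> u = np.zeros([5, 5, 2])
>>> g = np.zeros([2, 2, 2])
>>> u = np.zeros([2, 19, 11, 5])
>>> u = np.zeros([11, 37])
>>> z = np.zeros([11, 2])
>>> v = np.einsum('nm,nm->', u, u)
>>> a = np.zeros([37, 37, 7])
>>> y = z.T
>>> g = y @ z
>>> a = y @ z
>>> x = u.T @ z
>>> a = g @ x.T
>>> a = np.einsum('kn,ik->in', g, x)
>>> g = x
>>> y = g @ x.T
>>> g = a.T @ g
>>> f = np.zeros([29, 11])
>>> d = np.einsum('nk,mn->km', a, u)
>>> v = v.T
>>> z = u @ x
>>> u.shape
(11, 37)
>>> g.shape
(2, 2)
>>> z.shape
(11, 2)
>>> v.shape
()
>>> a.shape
(37, 2)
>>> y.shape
(37, 37)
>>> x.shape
(37, 2)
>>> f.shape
(29, 11)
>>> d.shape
(2, 11)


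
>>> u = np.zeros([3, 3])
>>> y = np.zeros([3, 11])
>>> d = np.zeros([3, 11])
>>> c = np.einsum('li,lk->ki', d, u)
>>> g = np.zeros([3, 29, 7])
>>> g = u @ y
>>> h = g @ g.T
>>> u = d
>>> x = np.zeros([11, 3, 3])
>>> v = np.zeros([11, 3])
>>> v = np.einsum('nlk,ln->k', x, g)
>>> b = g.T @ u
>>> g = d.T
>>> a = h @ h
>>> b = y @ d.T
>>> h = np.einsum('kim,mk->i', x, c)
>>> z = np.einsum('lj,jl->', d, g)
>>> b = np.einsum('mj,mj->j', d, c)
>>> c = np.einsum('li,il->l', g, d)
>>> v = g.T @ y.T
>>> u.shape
(3, 11)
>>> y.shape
(3, 11)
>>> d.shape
(3, 11)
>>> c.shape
(11,)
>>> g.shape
(11, 3)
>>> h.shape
(3,)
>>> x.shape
(11, 3, 3)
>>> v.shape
(3, 3)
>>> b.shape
(11,)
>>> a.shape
(3, 3)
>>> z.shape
()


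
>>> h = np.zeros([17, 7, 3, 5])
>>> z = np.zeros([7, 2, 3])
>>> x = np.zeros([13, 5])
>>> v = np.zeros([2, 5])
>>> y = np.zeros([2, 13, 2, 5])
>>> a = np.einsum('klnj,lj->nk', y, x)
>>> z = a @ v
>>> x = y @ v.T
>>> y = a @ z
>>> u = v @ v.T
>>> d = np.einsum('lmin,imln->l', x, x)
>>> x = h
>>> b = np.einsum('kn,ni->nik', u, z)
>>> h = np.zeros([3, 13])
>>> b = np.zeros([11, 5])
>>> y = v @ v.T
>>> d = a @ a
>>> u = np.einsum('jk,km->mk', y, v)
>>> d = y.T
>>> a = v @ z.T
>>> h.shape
(3, 13)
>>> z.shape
(2, 5)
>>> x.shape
(17, 7, 3, 5)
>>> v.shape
(2, 5)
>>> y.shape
(2, 2)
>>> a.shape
(2, 2)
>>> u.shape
(5, 2)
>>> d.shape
(2, 2)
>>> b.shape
(11, 5)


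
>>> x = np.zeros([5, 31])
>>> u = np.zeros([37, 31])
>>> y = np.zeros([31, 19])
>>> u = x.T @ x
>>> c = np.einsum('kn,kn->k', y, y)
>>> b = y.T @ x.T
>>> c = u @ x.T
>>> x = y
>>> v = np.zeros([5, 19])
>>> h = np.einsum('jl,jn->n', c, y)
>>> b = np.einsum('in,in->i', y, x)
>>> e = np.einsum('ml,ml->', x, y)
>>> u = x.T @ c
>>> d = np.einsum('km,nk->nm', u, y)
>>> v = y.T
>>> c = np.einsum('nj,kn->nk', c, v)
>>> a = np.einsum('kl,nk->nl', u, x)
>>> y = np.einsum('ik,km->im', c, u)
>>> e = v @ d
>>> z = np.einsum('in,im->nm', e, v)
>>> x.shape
(31, 19)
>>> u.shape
(19, 5)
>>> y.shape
(31, 5)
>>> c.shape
(31, 19)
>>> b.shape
(31,)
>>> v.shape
(19, 31)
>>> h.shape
(19,)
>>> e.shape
(19, 5)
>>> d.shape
(31, 5)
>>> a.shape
(31, 5)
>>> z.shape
(5, 31)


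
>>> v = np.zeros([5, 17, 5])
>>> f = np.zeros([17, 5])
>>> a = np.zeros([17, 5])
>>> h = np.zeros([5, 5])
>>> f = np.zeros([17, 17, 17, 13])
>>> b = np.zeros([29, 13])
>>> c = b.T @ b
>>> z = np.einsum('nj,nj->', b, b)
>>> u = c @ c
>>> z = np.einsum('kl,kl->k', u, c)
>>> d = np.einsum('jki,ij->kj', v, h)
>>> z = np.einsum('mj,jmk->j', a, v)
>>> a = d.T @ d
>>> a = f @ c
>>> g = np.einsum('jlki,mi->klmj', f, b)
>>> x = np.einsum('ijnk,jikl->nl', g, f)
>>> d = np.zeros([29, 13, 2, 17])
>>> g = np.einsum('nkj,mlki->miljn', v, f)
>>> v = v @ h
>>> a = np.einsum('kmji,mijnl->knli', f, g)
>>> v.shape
(5, 17, 5)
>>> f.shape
(17, 17, 17, 13)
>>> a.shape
(17, 5, 5, 13)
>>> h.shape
(5, 5)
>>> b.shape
(29, 13)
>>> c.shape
(13, 13)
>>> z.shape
(5,)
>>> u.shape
(13, 13)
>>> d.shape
(29, 13, 2, 17)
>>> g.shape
(17, 13, 17, 5, 5)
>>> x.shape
(29, 13)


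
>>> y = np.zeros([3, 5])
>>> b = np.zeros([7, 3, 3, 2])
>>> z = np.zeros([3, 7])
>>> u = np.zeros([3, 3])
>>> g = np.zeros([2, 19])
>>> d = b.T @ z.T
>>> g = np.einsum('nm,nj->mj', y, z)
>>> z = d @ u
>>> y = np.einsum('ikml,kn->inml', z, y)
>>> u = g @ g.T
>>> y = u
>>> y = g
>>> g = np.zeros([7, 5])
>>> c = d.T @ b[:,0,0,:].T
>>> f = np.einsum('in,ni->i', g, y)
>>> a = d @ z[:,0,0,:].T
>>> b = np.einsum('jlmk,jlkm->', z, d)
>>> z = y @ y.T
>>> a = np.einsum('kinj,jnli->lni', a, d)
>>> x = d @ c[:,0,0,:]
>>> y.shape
(5, 7)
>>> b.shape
()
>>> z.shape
(5, 5)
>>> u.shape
(5, 5)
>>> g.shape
(7, 5)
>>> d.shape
(2, 3, 3, 3)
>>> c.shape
(3, 3, 3, 7)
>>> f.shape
(7,)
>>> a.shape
(3, 3, 3)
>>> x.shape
(2, 3, 3, 7)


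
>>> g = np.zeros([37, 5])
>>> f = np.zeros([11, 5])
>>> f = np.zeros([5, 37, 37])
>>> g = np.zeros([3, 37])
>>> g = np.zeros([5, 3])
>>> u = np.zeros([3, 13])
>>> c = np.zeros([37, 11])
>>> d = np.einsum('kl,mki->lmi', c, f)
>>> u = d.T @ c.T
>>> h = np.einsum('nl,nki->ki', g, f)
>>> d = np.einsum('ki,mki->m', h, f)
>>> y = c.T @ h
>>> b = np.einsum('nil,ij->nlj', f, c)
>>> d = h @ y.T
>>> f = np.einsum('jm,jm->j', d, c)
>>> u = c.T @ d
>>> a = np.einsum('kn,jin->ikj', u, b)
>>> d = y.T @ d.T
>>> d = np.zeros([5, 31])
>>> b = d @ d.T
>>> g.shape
(5, 3)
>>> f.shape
(37,)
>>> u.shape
(11, 11)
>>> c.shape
(37, 11)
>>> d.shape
(5, 31)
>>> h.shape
(37, 37)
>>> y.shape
(11, 37)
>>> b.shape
(5, 5)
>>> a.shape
(37, 11, 5)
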